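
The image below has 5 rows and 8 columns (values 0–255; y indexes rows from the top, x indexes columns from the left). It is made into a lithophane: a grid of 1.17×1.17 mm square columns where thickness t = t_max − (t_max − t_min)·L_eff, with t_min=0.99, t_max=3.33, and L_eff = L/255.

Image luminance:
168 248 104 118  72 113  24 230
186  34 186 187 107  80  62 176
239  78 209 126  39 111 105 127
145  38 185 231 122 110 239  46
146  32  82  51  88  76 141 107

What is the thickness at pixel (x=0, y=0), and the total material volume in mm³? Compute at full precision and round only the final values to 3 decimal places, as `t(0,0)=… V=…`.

span = t_max - t_min = 3.33 - 0.99 = 2.340
L(0,0) = 168, L_eff = 168/255 = 0.658824
t(0,0) = 3.33 - 2.340·0.658824 = 1.788
Σt over all 5·8 pixels = 186174/2125 ≈ 87.6112941
V = pitch²·Σt = 1.17²·186174/2125 = 119.931

t(0,0)=1.788 V=119.931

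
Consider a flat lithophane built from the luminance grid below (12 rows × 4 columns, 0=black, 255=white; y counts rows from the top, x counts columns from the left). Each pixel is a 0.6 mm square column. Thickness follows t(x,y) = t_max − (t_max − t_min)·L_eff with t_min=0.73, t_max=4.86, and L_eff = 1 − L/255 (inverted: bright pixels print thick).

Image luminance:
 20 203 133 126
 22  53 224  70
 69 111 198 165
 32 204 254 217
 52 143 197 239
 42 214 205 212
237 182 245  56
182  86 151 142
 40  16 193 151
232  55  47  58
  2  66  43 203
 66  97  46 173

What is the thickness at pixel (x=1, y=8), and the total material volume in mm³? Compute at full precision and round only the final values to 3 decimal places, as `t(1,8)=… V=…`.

span = t_max - t_min = 4.86 - 0.73 = 4.130
L(1,8) = 16, L_eff = 1 - 16/255 = 0.937255 (inverted)
t(1,8) = 4.86 - 4.130·0.937255 = 0.989
Σt over all 12·4 pixels = 573897/4250 ≈ 135.0345882
V = pitch²·Σt = 0.6²·573897/4250 = 48.612

t(1,8)=0.989 V=48.612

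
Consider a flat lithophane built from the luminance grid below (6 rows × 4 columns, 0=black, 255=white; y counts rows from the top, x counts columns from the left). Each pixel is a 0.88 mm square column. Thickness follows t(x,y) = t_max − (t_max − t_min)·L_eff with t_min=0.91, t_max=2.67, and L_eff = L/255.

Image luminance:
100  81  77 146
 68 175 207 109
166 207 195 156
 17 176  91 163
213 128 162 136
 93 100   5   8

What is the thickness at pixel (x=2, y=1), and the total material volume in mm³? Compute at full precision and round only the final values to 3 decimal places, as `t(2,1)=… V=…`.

t(2,1)=1.241 V=33.701

span = t_max - t_min = 2.67 - 0.91 = 1.760
L(2,1) = 207, L_eff = 207/255 = 0.811765
t(2,1) = 2.67 - 1.760·0.811765 = 1.241
Σt over all 6·4 pixels = 92478/2125 ≈ 43.5190588
V = pitch²·Σt = 0.88²·92478/2125 = 33.701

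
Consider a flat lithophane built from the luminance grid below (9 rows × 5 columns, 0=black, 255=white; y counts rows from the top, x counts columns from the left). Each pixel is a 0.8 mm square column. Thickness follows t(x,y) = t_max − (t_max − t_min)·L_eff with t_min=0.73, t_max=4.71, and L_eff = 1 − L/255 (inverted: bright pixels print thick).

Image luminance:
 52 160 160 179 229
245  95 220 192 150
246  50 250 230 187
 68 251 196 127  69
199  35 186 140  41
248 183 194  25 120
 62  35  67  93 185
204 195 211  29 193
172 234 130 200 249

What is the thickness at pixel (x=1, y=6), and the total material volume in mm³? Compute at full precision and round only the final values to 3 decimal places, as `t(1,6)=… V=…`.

span = t_max - t_min = 4.71 - 0.73 = 3.980
L(1,6) = 35, L_eff = 1 - 35/255 = 0.862745 (inverted)
t(1,6) = 4.71 - 3.980·0.862745 = 1.276
Σt over all 9·5 pixels = 3618103/25500 ≈ 141.8863922
V = pitch²·Σt = 0.8²·3618103/25500 = 90.807

t(1,6)=1.276 V=90.807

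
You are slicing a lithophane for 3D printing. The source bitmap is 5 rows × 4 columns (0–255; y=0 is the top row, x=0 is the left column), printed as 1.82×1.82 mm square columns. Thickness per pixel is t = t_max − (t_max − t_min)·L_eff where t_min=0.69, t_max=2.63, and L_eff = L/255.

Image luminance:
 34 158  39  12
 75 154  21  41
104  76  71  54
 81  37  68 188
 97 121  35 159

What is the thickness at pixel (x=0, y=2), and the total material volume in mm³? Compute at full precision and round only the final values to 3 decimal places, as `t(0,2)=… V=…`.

span = t_max - t_min = 2.63 - 0.69 = 1.940
L(0,2) = 104, L_eff = 104/255 = 0.407843
t(0,2) = 2.63 - 1.940·0.407843 = 1.839
Σt over all 5·4 pixels = 20521/510 ≈ 40.2372549
V = pitch²·Σt = 1.82²·20521/510 = 133.282

t(0,2)=1.839 V=133.282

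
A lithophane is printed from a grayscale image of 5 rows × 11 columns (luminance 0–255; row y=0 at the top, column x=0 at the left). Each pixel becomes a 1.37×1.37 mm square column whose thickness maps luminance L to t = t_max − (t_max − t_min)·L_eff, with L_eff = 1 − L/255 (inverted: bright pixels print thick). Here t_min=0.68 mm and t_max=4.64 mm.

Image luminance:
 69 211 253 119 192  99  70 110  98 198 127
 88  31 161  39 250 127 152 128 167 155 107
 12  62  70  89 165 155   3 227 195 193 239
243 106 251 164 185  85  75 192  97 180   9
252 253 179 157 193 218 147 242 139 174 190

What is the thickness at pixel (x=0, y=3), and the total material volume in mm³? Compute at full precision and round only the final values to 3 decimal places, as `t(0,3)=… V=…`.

t(0,3)=4.454 V=306.055

span = t_max - t_min = 4.64 - 0.68 = 3.960
L(0,3) = 243, L_eff = 1 - 243/255 = 0.047059 (inverted)
t(0,3) = 4.64 - 3.960·0.047059 = 4.454
Σt over all 5·11 pixels = 163.064
V = pitch²·Σt = 1.37²·163.064 = 306.055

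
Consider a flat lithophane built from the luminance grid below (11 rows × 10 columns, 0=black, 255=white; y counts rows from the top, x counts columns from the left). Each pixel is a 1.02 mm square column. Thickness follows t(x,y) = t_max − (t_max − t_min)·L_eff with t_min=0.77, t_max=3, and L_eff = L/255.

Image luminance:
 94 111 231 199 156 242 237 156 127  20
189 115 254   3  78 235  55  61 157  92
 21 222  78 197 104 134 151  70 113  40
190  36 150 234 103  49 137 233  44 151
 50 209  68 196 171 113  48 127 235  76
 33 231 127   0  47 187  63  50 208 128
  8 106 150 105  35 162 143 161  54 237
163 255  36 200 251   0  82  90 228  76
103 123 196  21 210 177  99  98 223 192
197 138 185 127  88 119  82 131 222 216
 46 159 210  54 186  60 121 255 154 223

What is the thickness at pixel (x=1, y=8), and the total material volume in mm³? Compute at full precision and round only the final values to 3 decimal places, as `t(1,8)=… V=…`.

span = t_max - t_min = 3 - 0.77 = 2.230
L(1,8) = 123, L_eff = 123/255 = 0.482353
t(1,8) = 3 - 2.230·0.482353 = 1.924
Σt over all 11·10 pixels = 5160761/25500 ≈ 202.3827843
V = pitch²·Σt = 1.02²·5160761/25500 = 210.559

t(1,8)=1.924 V=210.559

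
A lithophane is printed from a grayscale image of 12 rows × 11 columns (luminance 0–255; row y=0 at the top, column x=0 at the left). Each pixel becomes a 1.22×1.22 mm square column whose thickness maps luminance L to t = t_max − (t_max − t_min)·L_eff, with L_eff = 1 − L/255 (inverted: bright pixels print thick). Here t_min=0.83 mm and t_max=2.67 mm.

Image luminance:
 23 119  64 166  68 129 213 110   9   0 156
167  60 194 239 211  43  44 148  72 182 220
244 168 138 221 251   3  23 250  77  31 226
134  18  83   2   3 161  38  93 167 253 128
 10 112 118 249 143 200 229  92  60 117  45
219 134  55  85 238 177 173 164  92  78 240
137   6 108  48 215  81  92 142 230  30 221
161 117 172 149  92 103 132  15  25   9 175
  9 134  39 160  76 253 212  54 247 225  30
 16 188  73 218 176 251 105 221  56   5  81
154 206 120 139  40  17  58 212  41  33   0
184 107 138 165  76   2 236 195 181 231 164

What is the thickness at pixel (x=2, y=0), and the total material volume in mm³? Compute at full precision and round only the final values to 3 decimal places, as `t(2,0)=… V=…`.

span = t_max - t_min = 2.67 - 0.83 = 1.840
L(2,0) = 64, L_eff = 1 - 64/255 = 0.749020 (inverted)
t(2,0) = 2.67 - 1.840·0.749020 = 1.292
Σt over all 12·11 pixels = 1451327/6375 ≈ 227.6591373
V = pitch²·Σt = 1.22²·1451327/6375 = 338.848

t(2,0)=1.292 V=338.848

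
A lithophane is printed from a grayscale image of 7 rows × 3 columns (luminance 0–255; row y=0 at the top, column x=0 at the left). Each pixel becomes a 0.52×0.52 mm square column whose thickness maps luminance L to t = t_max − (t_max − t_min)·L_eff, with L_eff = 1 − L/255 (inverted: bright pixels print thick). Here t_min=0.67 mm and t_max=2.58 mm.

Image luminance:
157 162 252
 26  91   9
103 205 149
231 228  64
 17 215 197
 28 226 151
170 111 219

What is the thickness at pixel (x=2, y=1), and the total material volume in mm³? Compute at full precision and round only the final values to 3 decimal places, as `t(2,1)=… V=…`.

span = t_max - t_min = 2.58 - 0.67 = 1.910
L(2,1) = 9, L_eff = 1 - 9/255 = 0.964706 (inverted)
t(2,1) = 2.58 - 1.910·0.964706 = 0.737
Σt over all 7·3 pixels = 466943/12750 ≈ 36.6229804
V = pitch²·Σt = 0.52²·466943/12750 = 9.903

t(2,1)=0.737 V=9.903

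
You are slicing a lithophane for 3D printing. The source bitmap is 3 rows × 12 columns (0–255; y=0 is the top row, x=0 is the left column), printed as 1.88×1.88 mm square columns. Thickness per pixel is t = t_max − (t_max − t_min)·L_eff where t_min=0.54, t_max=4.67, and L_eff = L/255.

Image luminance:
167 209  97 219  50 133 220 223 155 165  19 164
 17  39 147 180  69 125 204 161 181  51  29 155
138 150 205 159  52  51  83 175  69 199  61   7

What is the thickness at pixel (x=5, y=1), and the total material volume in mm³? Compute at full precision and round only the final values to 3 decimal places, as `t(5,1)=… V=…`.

t(5,1)=2.645 V=335.005

span = t_max - t_min = 4.67 - 0.54 = 4.130
L(5,1) = 125, L_eff = 125/255 = 0.490196
t(5,1) = 4.67 - 4.130·0.490196 = 2.645
Σt over all 3·12 pixels = 604249/6375 ≈ 94.7841569
V = pitch²·Σt = 1.88²·604249/6375 = 335.005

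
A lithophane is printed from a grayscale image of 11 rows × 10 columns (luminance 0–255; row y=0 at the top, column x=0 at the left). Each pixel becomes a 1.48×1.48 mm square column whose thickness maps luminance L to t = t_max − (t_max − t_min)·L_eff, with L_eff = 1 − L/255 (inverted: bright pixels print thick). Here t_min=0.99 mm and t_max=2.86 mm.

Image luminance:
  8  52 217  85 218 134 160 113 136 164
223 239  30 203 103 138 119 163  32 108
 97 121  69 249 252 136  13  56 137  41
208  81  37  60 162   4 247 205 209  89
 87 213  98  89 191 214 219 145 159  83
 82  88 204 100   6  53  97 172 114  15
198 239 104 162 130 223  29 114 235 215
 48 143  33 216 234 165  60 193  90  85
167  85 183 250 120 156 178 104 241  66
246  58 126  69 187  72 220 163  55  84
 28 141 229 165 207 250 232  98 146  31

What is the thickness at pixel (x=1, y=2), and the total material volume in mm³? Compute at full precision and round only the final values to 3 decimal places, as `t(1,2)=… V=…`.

span = t_max - t_min = 2.86 - 0.99 = 1.870
L(1,2) = 121, L_eff = 1 - 121/255 = 0.525490 (inverted)
t(1,2) = 2.86 - 1.870·0.525490 = 1.877
Σt over all 11·10 pixels = 217.58
V = pitch²·Σt = 1.48²·217.58 = 476.587

t(1,2)=1.877 V=476.587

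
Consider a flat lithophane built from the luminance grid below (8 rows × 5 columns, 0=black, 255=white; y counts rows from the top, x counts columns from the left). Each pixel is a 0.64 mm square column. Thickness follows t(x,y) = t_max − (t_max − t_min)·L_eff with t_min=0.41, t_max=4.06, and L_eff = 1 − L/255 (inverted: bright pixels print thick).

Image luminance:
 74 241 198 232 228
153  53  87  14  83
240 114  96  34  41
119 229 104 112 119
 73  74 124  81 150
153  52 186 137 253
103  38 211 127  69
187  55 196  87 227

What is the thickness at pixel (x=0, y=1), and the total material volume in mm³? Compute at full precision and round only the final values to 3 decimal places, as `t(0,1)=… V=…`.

span = t_max - t_min = 4.06 - 0.41 = 3.650
L(0,1) = 153, L_eff = 1 - 153/255 = 0.400000 (inverted)
t(0,1) = 4.06 - 3.650·0.400000 = 2.600
Σt over all 8·5 pixels = 76647/850 ≈ 90.1729412
V = pitch²·Σt = 0.64²·76647/850 = 36.935

t(0,1)=2.600 V=36.935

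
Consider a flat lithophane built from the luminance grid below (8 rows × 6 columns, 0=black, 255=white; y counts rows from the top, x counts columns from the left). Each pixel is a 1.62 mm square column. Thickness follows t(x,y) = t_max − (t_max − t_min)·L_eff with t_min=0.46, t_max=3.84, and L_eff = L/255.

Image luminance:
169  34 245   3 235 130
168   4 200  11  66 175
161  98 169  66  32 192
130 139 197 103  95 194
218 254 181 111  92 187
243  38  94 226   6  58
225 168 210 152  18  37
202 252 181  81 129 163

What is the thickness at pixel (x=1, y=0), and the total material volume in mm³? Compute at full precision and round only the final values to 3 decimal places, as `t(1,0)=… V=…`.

t(1,0)=3.389 V=256.158

span = t_max - t_min = 3.84 - 0.46 = 3.380
L(1,0) = 34, L_eff = 34/255 = 0.133333
t(1,0) = 3.84 - 3.380·0.133333 = 3.389
Σt over all 8·6 pixels = 622241/6375 ≈ 97.6064314
V = pitch²·Σt = 1.62²·622241/6375 = 256.158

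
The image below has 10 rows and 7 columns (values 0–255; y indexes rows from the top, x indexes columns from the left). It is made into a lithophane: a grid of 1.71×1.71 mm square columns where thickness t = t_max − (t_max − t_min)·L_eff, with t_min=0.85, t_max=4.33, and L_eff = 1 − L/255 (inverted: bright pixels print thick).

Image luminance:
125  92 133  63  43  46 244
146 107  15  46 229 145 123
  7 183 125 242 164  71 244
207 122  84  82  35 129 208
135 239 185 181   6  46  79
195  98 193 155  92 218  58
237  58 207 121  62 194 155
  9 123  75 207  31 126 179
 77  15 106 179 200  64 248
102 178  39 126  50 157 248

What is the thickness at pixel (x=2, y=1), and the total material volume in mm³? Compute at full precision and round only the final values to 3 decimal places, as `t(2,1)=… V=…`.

t(2,1)=1.055 V=529.660

span = t_max - t_min = 4.33 - 0.85 = 3.480
L(2,1) = 15, L_eff = 1 - 15/255 = 0.941176 (inverted)
t(2,1) = 4.33 - 3.480·0.941176 = 1.055
Σt over all 10·7 pixels = 769829/4250 ≈ 181.1362353
V = pitch²·Σt = 1.71²·769829/4250 = 529.660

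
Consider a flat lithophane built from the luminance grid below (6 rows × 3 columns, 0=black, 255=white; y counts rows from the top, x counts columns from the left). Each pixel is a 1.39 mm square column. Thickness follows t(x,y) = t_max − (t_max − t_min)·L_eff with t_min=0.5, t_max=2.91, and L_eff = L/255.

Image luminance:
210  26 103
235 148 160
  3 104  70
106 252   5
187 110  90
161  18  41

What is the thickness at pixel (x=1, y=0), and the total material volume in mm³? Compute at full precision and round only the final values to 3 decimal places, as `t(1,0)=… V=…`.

t(1,0)=2.664 V=64.153

span = t_max - t_min = 2.91 - 0.5 = 2.410
L(1,0) = 26, L_eff = 26/255 = 0.101961
t(1,0) = 2.91 - 2.410·0.101961 = 2.664
Σt over all 6·3 pixels = 846701/25500 ≈ 33.2039608
V = pitch²·Σt = 1.39²·846701/25500 = 64.153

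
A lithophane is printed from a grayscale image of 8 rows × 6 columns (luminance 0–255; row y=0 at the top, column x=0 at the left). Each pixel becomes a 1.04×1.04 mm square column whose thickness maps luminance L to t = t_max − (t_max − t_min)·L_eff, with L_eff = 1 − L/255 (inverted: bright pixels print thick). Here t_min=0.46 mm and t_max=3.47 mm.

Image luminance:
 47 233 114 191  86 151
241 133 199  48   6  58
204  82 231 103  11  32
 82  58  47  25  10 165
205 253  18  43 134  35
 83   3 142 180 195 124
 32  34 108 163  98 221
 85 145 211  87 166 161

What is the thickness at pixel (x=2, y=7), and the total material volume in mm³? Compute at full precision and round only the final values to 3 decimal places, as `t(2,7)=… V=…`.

span = t_max - t_min = 3.47 - 0.46 = 3.010
L(2,7) = 211, L_eff = 1 - 211/255 = 0.172549 (inverted)
t(2,7) = 3.47 - 3.010·0.172549 = 2.951
Σt over all 8·6 pixels = 2213423/25500 ≈ 86.8009020
V = pitch²·Σt = 1.04²·2213423/25500 = 93.884

t(2,7)=2.951 V=93.884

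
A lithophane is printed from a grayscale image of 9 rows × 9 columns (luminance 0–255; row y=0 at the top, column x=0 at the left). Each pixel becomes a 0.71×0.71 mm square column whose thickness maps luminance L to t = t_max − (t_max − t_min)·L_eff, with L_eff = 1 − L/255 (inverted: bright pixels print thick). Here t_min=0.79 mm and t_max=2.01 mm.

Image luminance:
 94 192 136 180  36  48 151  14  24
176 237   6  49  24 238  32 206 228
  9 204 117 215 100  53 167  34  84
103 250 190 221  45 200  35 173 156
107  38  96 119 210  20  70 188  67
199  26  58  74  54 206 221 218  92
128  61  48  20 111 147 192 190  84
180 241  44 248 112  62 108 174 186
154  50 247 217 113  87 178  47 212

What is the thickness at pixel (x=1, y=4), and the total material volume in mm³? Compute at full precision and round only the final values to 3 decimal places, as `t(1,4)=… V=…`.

t(1,4)=0.972 V=56.691

span = t_max - t_min = 2.01 - 0.79 = 1.220
L(1,4) = 38, L_eff = 1 - 38/255 = 0.850980 (inverted)
t(1,4) = 2.01 - 1.220·0.850980 = 0.972
Σt over all 9·9 pixels = 955909/8500 ≈ 112.4598824
V = pitch²·Σt = 0.71²·955909/8500 = 56.691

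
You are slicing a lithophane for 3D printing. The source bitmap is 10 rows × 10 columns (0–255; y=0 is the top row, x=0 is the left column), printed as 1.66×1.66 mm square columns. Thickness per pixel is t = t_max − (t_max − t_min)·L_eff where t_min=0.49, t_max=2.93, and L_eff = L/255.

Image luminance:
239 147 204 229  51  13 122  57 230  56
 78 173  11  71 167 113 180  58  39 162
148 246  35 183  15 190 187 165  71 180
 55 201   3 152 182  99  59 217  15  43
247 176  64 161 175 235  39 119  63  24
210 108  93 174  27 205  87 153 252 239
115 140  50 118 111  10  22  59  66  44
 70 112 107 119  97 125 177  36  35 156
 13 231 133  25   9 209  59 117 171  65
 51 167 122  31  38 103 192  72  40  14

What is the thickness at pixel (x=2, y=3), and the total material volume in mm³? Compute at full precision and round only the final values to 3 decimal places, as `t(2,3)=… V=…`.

span = t_max - t_min = 2.93 - 0.49 = 2.440
L(2,3) = 3, L_eff = 3/255 = 0.011765
t(2,3) = 2.93 - 2.440·0.011765 = 2.901
Σt over all 10·10 pixels = 392289/2125 ≈ 184.6065882
V = pitch²·Σt = 1.66²·392289/2125 = 508.702

t(2,3)=2.901 V=508.702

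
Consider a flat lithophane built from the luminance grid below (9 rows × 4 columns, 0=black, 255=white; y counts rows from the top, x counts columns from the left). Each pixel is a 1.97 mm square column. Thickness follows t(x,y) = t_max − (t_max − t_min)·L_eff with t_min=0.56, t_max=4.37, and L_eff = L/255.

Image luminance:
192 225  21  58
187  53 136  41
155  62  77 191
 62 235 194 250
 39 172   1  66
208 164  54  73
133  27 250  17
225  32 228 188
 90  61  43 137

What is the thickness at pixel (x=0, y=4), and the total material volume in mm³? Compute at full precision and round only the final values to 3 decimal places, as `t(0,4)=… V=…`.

span = t_max - t_min = 4.37 - 0.56 = 3.810
L(0,4) = 39, L_eff = 39/255 = 0.152941
t(0,4) = 4.37 - 3.810·0.152941 = 3.787
Σt over all 9·4 pixels = 785151/8500 ≈ 92.3707059
V = pitch²·Σt = 1.97²·785151/8500 = 358.481

t(0,4)=3.787 V=358.481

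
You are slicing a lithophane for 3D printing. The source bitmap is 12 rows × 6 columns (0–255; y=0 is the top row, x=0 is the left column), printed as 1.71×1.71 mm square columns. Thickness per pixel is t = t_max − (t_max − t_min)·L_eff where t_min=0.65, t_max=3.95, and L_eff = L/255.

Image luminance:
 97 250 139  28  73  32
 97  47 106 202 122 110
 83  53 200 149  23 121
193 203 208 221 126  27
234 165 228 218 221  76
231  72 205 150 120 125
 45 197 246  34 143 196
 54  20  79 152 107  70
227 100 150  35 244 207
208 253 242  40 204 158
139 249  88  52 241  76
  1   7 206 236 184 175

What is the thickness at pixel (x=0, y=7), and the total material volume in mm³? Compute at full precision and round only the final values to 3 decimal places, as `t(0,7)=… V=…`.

t(0,7)=3.251 V=452.444

span = t_max - t_min = 3.95 - 0.65 = 3.300
L(0,7) = 54, L_eff = 54/255 = 0.211765
t(0,7) = 3.95 - 3.300·0.211765 = 3.251
Σt over all 12·6 pixels = 13152/85 ≈ 154.7294118
V = pitch²·Σt = 1.71²·13152/85 = 452.444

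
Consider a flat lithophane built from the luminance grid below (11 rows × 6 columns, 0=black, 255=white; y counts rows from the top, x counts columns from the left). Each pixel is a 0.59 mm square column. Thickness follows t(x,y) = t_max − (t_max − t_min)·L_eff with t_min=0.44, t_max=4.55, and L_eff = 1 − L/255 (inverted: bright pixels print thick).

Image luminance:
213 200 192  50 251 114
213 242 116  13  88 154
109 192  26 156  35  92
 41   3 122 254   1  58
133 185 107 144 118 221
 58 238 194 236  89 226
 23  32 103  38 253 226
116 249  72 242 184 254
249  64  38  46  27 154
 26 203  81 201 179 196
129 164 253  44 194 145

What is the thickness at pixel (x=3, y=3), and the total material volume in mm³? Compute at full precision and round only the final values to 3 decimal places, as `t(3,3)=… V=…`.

t(3,3)=4.534 V=60.991

span = t_max - t_min = 4.55 - 0.44 = 4.110
L(3,3) = 254, L_eff = 1 - 254/255 = 0.003922 (inverted)
t(3,3) = 4.55 - 4.110·0.003922 = 4.534
Σt over all 11·6 pixels = 1489293/8500 ≈ 175.2109412
V = pitch²·Σt = 0.59²·1489293/8500 = 60.991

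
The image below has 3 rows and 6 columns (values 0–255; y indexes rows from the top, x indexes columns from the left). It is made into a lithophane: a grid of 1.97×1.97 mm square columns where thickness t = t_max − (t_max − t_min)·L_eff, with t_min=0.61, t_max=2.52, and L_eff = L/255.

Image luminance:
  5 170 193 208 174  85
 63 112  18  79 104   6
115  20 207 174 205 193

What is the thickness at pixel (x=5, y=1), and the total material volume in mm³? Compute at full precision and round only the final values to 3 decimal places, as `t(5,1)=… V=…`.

span = t_max - t_min = 2.52 - 0.61 = 1.910
L(5,1) = 6, L_eff = 6/255 = 0.023529
t(5,1) = 2.52 - 1.910·0.023529 = 2.475
Σt over all 3·6 pixels = 749659/25500 ≈ 29.3983922
V = pitch²·Σt = 1.97²·749659/25500 = 114.092

t(5,1)=2.475 V=114.092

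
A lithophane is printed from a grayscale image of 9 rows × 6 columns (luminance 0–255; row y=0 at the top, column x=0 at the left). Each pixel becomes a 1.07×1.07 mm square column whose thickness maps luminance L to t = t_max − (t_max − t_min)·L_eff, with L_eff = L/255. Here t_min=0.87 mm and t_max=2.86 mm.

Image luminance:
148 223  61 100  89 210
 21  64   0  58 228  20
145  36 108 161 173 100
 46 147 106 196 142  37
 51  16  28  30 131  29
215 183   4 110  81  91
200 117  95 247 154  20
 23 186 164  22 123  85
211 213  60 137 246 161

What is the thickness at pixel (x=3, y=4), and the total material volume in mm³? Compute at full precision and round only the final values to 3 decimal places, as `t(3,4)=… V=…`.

span = t_max - t_min = 2.86 - 0.87 = 1.990
L(3,4) = 30, L_eff = 30/255 = 0.117647
t(3,4) = 2.86 - 1.990·0.117647 = 2.626
Σt over all 9·6 pixels = 40204/375 ≈ 107.2106667
V = pitch²·Σt = 1.07²·40204/375 = 122.745

t(3,4)=2.626 V=122.745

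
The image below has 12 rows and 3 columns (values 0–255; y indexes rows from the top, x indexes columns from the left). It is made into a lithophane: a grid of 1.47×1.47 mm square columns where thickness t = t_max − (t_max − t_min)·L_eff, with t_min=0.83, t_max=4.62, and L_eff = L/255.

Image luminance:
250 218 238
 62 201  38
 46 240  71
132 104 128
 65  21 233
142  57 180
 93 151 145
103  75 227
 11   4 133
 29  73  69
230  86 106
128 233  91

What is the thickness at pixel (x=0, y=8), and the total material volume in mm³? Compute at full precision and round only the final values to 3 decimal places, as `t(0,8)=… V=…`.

span = t_max - t_min = 4.62 - 0.83 = 3.790
L(0,8) = 11, L_eff = 11/255 = 0.043137
t(0,8) = 4.62 - 3.790·0.043137 = 4.457
Σt over all 12·3 pixels = 856211/8500 ≈ 100.7307059
V = pitch²·Σt = 1.47²·856211/8500 = 217.669

t(0,8)=4.457 V=217.669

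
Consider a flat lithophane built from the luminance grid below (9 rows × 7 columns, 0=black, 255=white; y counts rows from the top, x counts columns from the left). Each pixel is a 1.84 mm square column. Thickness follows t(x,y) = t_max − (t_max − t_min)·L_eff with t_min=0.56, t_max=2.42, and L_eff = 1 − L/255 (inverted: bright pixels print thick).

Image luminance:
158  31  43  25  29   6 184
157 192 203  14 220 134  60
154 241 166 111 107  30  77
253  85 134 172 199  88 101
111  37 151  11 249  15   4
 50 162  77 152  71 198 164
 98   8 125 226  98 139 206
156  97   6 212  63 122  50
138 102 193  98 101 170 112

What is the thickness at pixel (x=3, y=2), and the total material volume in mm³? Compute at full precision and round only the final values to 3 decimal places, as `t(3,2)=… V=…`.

span = t_max - t_min = 2.42 - 0.56 = 1.860
L(3,2) = 111, L_eff = 1 - 111/255 = 0.564706 (inverted)
t(3,2) = 2.42 - 1.860·0.564706 = 1.370
Σt over all 9·7 pixels = 188833/2125 ≈ 88.8625882
V = pitch²·Σt = 1.84²·188833/2125 = 300.853

t(3,2)=1.370 V=300.853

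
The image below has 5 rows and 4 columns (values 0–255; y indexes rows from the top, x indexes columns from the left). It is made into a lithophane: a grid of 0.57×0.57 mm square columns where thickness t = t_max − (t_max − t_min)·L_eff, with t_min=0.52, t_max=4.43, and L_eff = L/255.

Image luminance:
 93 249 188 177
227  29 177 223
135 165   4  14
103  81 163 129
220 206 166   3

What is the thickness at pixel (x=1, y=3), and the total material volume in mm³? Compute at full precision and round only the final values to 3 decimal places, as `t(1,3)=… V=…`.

t(1,3)=3.188 V=15.076

span = t_max - t_min = 4.43 - 0.52 = 3.910
L(1,3) = 81, L_eff = 81/255 = 0.317647
t(1,3) = 4.43 - 3.910·0.317647 = 3.188
Σt over all 5·4 pixels = 17401/375 ≈ 46.4026667
V = pitch²·Σt = 0.57²·17401/375 = 15.076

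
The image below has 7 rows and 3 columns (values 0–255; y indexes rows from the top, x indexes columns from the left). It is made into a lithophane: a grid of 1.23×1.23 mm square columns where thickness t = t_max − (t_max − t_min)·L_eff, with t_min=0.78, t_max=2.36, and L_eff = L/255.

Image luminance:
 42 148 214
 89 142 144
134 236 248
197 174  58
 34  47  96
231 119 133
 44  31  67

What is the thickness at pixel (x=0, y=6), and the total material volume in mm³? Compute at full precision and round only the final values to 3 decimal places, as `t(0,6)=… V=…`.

span = t_max - t_min = 2.36 - 0.78 = 1.580
L(0,6) = 44, L_eff = 44/255 = 0.172549
t(0,6) = 2.36 - 1.580·0.172549 = 2.087
Σt over all 7·3 pixels = 70713/2125 ≈ 33.2767059
V = pitch²·Σt = 1.23²·70713/2125 = 50.344

t(0,6)=2.087 V=50.344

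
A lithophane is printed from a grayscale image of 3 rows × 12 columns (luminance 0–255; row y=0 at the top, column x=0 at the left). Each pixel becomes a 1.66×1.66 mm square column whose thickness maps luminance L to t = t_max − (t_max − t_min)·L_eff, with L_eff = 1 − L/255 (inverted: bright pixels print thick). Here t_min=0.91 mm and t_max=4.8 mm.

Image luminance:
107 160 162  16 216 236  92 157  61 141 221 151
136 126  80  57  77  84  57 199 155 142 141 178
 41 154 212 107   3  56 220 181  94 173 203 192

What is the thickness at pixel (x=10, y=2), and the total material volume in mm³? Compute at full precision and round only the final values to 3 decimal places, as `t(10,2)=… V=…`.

t(10,2)=4.007 V=291.544

span = t_max - t_min = 4.8 - 0.91 = 3.890
L(10,2) = 203, L_eff = 1 - 203/255 = 0.203922 (inverted)
t(10,2) = 4.8 - 3.890·0.203922 = 4.007
Σt over all 3·12 pixels = 224826/2125 ≈ 105.8004706
V = pitch²·Σt = 1.66²·224826/2125 = 291.544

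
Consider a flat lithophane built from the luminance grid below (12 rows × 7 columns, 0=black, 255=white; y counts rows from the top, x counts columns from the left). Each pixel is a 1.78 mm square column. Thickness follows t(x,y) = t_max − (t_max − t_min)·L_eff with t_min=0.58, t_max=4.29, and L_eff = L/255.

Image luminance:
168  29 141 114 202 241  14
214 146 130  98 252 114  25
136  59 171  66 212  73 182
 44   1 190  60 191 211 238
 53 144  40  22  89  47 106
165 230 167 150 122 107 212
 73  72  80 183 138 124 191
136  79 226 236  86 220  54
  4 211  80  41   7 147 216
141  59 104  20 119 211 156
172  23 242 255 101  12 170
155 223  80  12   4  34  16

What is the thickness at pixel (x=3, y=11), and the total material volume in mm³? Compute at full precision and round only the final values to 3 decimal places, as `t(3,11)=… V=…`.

span = t_max - t_min = 4.29 - 0.58 = 3.710
L(3,11) = 12, L_eff = 12/255 = 0.047059
t(3,11) = 4.29 - 3.710·0.047059 = 4.115
Σt over all 12·7 pixels = 5371961/25500 ≈ 210.6651373
V = pitch²·Σt = 1.78²·5371961/25500 = 667.471

t(3,11)=4.115 V=667.471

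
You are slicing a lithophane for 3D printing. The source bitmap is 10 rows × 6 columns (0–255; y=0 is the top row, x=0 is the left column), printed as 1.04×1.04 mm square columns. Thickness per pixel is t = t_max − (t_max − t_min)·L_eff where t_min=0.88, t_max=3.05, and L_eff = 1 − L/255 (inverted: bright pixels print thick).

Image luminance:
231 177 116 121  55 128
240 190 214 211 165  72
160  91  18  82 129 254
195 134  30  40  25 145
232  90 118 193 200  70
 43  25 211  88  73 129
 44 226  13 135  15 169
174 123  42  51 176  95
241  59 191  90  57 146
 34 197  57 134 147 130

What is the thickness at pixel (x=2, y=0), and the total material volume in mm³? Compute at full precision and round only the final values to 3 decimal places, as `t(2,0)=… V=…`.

span = t_max - t_min = 3.05 - 0.88 = 2.170
L(2,0) = 116, L_eff = 1 - 116/255 = 0.545098 (inverted)
t(2,0) = 3.05 - 2.170·0.545098 = 1.867
Σt over all 10·6 pixels = 2961097/25500 ≈ 116.1214510
V = pitch²·Σt = 1.04²·2961097/25500 = 125.597

t(2,0)=1.867 V=125.597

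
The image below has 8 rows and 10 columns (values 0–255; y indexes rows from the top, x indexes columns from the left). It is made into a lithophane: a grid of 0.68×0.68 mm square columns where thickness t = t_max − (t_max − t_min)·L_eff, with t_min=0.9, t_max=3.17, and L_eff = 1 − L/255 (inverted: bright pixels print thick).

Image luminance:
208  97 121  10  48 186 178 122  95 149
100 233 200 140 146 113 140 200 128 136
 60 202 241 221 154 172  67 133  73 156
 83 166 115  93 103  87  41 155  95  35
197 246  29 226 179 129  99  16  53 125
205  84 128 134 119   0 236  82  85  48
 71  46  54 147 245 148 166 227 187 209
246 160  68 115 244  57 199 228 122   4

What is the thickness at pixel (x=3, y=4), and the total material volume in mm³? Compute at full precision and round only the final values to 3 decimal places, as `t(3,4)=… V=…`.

span = t_max - t_min = 3.17 - 0.9 = 2.270
L(3,4) = 226, L_eff = 1 - 226/255 = 0.113725 (inverted)
t(3,4) = 3.17 - 2.270·0.113725 = 2.912
Σt over all 8·10 pixels = 846851/5100 ≈ 166.0492157
V = pitch²·Σt = 0.68²·846851/5100 = 76.781

t(3,4)=2.912 V=76.781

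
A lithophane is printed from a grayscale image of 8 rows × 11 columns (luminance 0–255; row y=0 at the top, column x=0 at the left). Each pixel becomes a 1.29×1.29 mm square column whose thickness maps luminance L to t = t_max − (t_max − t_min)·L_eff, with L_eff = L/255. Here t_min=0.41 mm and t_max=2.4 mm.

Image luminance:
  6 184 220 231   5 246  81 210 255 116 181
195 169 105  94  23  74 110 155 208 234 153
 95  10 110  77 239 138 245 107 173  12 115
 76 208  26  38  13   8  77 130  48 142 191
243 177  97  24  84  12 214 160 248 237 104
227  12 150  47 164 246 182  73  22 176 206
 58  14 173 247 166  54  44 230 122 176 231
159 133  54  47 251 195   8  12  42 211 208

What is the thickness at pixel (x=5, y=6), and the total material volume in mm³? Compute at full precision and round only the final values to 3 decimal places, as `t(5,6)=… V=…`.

t(5,6)=1.979 V=202.464

span = t_max - t_min = 2.4 - 0.41 = 1.990
L(5,6) = 54, L_eff = 54/255 = 0.211765
t(5,6) = 2.4 - 1.990·0.211765 = 1.979
Σt over all 8·11 pixels = 3102473/25500 ≈ 121.6656078
V = pitch²·Σt = 1.29²·3102473/25500 = 202.464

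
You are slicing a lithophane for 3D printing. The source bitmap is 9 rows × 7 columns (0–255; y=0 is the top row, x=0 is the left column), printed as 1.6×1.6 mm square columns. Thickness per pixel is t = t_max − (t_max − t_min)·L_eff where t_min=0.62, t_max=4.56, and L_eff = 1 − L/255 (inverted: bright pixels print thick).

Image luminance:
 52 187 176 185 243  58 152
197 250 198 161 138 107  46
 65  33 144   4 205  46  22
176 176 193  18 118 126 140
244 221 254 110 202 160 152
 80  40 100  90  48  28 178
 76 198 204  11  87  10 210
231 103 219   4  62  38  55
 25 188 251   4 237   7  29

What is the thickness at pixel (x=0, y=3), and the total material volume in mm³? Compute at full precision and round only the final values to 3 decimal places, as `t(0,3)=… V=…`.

span = t_max - t_min = 4.56 - 0.62 = 3.940
L(0,3) = 176, L_eff = 1 - 176/255 = 0.309804 (inverted)
t(0,3) = 4.56 - 3.940·0.309804 = 3.339
Σt over all 9·7 pixels = 2029099/12750 ≈ 159.1450196
V = pitch²·Σt = 1.6²·2029099/12750 = 407.411

t(0,3)=3.339 V=407.411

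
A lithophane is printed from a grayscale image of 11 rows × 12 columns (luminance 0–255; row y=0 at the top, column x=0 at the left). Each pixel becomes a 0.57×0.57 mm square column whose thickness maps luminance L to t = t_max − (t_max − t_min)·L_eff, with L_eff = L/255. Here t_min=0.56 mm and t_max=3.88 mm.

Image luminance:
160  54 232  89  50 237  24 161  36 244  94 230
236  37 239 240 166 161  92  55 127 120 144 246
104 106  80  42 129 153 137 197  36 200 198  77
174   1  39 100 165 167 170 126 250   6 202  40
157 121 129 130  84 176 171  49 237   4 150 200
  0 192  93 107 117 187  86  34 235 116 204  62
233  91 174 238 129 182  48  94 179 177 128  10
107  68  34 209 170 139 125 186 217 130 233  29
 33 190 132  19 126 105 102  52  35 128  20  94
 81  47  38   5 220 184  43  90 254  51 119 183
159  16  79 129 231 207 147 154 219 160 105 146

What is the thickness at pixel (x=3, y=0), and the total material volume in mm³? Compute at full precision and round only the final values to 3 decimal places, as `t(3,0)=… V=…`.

t(3,0)=2.721 V=95.137

span = t_max - t_min = 3.88 - 0.56 = 3.320
L(3,0) = 89, L_eff = 89/255 = 0.349020
t(3,0) = 3.88 - 3.320·0.349020 = 2.721
Σt over all 11·12 pixels = 109807/375 ≈ 292.8186667
V = pitch²·Σt = 0.57²·109807/375 = 95.137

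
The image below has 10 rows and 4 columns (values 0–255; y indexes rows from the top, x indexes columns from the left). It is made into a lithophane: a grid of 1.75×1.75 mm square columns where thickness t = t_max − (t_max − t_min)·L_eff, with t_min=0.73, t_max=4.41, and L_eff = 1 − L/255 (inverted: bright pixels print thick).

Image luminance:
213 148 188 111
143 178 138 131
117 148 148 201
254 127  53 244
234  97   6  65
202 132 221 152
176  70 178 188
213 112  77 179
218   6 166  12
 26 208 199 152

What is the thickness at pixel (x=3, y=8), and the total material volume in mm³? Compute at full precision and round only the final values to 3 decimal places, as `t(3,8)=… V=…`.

span = t_max - t_min = 4.41 - 0.73 = 3.680
L(3,8) = 12, L_eff = 1 - 12/255 = 0.952941 (inverted)
t(3,8) = 4.41 - 3.680·0.952941 = 0.903
Σt over all 10·4 pixels = 42506/375 ≈ 113.3493333
V = pitch²·Σt = 1.75²·42506/375 = 347.132

t(3,8)=0.903 V=347.132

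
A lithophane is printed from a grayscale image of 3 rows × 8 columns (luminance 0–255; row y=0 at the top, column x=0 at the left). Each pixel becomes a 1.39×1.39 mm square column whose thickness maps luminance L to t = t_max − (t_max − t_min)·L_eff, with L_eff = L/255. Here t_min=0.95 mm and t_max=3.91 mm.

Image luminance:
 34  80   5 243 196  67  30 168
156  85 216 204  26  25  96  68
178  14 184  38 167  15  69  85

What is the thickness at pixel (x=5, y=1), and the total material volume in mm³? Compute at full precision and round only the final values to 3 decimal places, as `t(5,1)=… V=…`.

span = t_max - t_min = 3.91 - 0.95 = 2.960
L(5,1) = 25, L_eff = 25/255 = 0.098039
t(5,1) = 3.91 - 2.960·0.098039 = 3.620
Σt over all 3·8 pixels = 417004/6375 ≈ 65.4123922
V = pitch²·Σt = 1.39²·417004/6375 = 126.383

t(5,1)=3.620 V=126.383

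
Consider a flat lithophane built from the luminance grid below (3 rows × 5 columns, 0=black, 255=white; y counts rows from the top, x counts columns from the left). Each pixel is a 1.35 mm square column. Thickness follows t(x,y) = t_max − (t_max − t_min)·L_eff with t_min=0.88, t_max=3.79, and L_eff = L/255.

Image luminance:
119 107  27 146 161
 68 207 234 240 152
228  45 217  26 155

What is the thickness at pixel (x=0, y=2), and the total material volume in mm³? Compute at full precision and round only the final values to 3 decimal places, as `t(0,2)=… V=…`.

t(0,2)=1.188 V=59.268

span = t_max - t_min = 3.79 - 0.88 = 2.910
L(0,2) = 228, L_eff = 228/255 = 0.894118
t(0,2) = 3.79 - 2.910·0.894118 = 1.188
Σt over all 3·5 pixels = 276421/8500 ≈ 32.5201176
V = pitch²·Σt = 1.35²·276421/8500 = 59.268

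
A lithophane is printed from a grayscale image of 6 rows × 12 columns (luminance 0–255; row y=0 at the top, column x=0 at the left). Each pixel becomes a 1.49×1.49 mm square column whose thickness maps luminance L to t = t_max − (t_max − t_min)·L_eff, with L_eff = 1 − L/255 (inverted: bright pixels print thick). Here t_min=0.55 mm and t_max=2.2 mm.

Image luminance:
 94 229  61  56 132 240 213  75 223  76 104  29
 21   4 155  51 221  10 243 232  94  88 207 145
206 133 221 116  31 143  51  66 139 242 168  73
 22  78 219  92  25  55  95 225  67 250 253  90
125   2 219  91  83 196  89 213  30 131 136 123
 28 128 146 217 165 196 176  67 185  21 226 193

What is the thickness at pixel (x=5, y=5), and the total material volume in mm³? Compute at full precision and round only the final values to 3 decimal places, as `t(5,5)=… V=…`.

span = t_max - t_min = 2.2 - 0.55 = 1.650
L(5,5) = 196, L_eff = 1 - 196/255 = 0.231373 (inverted)
t(5,5) = 2.2 - 1.650·0.231373 = 1.818
Σt over all 6·12 pixels = 169059/1700 ≈ 99.4464706
V = pitch²·Σt = 1.49²·169059/1700 = 220.781

t(5,5)=1.818 V=220.781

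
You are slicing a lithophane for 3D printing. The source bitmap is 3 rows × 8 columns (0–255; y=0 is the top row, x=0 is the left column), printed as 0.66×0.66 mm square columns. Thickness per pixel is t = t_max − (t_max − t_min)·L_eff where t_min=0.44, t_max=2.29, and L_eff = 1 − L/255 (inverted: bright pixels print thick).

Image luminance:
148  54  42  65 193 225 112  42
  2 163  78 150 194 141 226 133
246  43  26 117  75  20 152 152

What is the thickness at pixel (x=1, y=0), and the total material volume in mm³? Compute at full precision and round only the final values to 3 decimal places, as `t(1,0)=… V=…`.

t(1,0)=0.832 V=13.445

span = t_max - t_min = 2.29 - 0.44 = 1.850
L(1,0) = 54, L_eff = 1 - 54/255 = 0.788235 (inverted)
t(1,0) = 2.29 - 1.850·0.788235 = 0.832
Σt over all 3·8 pixels = 52473/1700 ≈ 30.8664706
V = pitch²·Σt = 0.66²·52473/1700 = 13.445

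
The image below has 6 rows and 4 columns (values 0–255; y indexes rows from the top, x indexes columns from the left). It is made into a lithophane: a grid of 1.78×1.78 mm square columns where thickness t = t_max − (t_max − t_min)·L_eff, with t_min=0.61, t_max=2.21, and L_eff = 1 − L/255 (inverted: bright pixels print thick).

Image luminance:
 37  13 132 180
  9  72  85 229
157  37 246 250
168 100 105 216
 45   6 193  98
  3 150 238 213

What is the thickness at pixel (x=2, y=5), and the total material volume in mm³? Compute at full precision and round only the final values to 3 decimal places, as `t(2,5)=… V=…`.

t(2,5)=2.103 V=105.668

span = t_max - t_min = 2.21 - 0.61 = 1.600
L(2,5) = 238, L_eff = 1 - 238/255 = 0.066667 (inverted)
t(2,5) = 2.21 - 1.600·0.066667 = 2.103
Σt over all 6·4 pixels = 14174/425 ≈ 33.3505882
V = pitch²·Σt = 1.78²·14174/425 = 105.668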